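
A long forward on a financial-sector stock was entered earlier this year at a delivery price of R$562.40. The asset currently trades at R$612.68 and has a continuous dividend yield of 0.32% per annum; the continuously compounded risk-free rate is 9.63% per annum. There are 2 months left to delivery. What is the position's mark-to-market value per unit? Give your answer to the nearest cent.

Current fair forward for the remaining 2 months: F = S·e^((r − q)·T), (r − q) = 0.0963 − 0.0032 = 0.0931
F = 612.68 · e^(0.0931 × 2/12) = 612.68 × 1.015638 = 622.2611
Value of long forward = (F − K)·e^(−rT) = (622.2611 − 562.40) · e^(−0.0963·2/12)
= 59.8611 × 0.984078 = 58.91

R$58.91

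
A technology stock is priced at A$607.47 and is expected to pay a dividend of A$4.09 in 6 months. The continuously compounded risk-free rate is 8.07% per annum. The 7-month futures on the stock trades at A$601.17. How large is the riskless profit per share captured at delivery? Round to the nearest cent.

A$31.46 per share

PV(dividends) I = 4.09·e^(−0.0807·6/12) = 3.9283
Fair futures F* = (S − I)·e^(rT) = (607.47 − 3.9283)·e^0.047075 = 603.5417 × 1.048201 = 632.6330
Market A$601.17 < fair 632.6330: forward underpriced → reverse cash-and-carry (short the stock, invest proceeds at r, pay the dividends, go long the forward).
Profit at T = |F_mkt − F*| = |601.17 − 632.6330| = A$31.46 per share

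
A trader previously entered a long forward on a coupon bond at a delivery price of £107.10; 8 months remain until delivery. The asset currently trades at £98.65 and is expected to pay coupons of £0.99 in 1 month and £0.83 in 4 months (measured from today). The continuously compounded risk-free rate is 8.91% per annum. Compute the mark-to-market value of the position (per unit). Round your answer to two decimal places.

-£4.06

PV(remaining coupons) I = 0.99·e^(−0.0891·1/12) + 0.83·e^(−0.0891·4/12) = 1.7884
Current forward F = (S − I)·e^(rT) = (98.65 − 1.7884)·e^(0.0891·8/12) = 96.8616 × 1.061200 = 102.7895
Value (long) = (F − K)·e^(−rT) = (102.7895 − 107.10) × 0.942330 = -4.0619
Value = -£4.06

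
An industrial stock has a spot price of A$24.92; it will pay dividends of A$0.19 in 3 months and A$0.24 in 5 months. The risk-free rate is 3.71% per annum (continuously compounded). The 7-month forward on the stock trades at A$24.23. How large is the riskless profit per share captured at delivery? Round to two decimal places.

A$0.80 per share

PV(dividends) I = 0.19·e^(−0.0371·3/12) + 0.24·e^(−0.0371·5/12) = 0.4246
Fair forward F* = (S − I)·e^(rT) = (24.92 − 0.4246)·e^0.021642 = 24.4954 × 1.021878 = 25.0313
Market A$24.23 < fair 25.0313: forward underpriced → reverse cash-and-carry (short the stock, invest proceeds at r, pay the dividends, go long the forward).
Profit at T = |F_mkt − F*| = |24.23 − 25.0313| = A$0.80 per share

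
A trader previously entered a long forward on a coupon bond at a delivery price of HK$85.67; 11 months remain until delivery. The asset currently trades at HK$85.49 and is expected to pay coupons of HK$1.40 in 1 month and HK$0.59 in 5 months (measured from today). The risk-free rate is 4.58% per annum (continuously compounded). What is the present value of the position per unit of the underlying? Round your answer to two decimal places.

PV(remaining coupons) I = 1.40·e^(−0.0458·1/12) + 0.59·e^(−0.0458·5/12) = 1.9735
Current forward F = (S − I)·e^(rT) = (85.49 − 1.9735)·e^(0.0458·11/12) = 83.5165 × 1.042877 = 87.0974
Value (long) = (F − K)·e^(−rT) = (87.0974 − 85.67) × 0.958886 = 1.3687
Value = HK$1.37

HK$1.37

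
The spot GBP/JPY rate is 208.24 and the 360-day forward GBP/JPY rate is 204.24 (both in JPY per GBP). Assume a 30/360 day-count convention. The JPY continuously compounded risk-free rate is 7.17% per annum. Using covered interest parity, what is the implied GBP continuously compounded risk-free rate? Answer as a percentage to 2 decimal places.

9.11%

F = S·e^((r_JPY − r_GBP)T) ⇒ r_GBP = r_JPY − ln(F/S)/T
ln(204.24/208.24) = -0.019395; /(360/360) = -0.019395
r_GBP = 0.0717 + 0.019395 = 0.091095
r_GBP = 9.11%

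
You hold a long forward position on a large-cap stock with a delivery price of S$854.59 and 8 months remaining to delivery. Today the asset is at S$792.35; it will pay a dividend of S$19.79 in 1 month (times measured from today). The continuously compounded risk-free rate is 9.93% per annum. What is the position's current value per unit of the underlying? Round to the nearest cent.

-S$27.13

PV(remaining dividends) I = 19.79·e^(−0.0993·1/12) = 19.6269
Current forward F = (S − I)·e^(rT) = (792.35 − 19.6269)·e^(0.0993·8/12) = 772.7231 × 1.068440 = 825.6083
Value (long) = (F − K)·e^(−rT) = (825.6083 − 854.59) × 0.935944 = -27.1252
Value = -S$27.13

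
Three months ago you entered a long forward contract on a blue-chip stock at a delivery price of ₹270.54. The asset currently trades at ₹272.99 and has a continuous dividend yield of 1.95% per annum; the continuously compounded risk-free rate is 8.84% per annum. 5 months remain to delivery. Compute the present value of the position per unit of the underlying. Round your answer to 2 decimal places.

Current fair forward for the remaining 5 months: F = S·e^((r − q)·T), (r − q) = 0.0884 − 0.0195 = 0.0689
F = 272.99 · e^(0.0689 × 5/12) = 272.99 × 1.029124 = 280.9406
Value of long forward = (F − K)·e^(−rT) = (280.9406 − 270.54) · e^(−0.0884·5/12)
= 10.4006 × 0.963837 = 10.02

₹10.02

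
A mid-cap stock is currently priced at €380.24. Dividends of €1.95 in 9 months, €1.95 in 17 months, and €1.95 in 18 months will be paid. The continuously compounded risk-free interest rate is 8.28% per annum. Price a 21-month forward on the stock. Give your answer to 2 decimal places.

€433.41

PV(dividends) I = 1.95·e^(−0.0828·9/12) + 1.95·e^(−0.0828·17/12) + 1.95·e^(−0.0828·18/12)
I = 1.8326 + 1.7342 + 1.7222 = 5.2890
F = (S − I)·e^(rT) = (380.24 − 5.2890) · e^(0.0828·21/12)
= 374.9510 · e^0.144900 = 374.9510 × 1.155924 = €433.41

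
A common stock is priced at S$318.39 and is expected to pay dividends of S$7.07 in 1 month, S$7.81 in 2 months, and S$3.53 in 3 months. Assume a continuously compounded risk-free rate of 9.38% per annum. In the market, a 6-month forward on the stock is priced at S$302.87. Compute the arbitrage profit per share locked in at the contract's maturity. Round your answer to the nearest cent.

S$11.78 per share

PV(dividends) I = 7.07·e^(−0.0938·1/12) + 7.81·e^(−0.0938·2/12) + 3.53·e^(−0.0938·3/12) = 18.1520
Fair forward F* = (S − I)·e^(rT) = (318.39 − 18.1520)·e^0.046900 = 300.2380 × 1.048017 = 314.6545
Market S$302.87 < fair 314.6545: forward underpriced → reverse cash-and-carry (short the stock, invest proceeds at r, pay the dividends, go long the forward).
Profit at T = |F_mkt − F*| = |302.87 − 314.6545| = S$11.78 per share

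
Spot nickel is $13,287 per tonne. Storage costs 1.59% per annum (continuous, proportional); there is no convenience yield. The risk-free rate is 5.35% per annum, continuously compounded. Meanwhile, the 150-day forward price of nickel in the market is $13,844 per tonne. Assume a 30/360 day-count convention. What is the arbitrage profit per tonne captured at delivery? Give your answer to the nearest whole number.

Fair forward: F* = S·e^(carry·T), with carry = (r + u) = 0.0535 + 0.0159 = 0.0694
F* = 13287 · e^(0.0694 × 150/360) = 13287 · e^0.028917 = 13287 × 1.029339 = $13676.8273
Market $13844 > fair $13676.8273: forward overpriced → cash-and-carry (buy spot, short the forward).
At maturity, profit = |F_mkt − F*| = |13844 − 13676.8273| = $167 per tonne

$167 per tonne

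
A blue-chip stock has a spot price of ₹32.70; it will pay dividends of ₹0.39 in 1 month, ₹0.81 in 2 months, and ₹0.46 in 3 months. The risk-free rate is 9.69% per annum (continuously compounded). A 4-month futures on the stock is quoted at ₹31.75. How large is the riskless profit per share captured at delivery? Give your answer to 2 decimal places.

₹0.34 per share

PV(dividends) I = 0.39·e^(−0.0969·1/12) + 0.81·e^(−0.0969·2/12) + 0.46·e^(−0.0969·3/12) = 1.6329
Fair futures F* = (S − I)·e^(rT) = (32.70 − 1.6329)·e^0.032300 = 31.0671 × 1.032827 = 32.0869
Market ₹31.75 < fair 32.0869: forward underpriced → reverse cash-and-carry (short the stock, invest proceeds at r, pay the dividends, go long the forward).
Profit at T = |F_mkt − F*| = |31.75 − 32.0869| = ₹0.34 per share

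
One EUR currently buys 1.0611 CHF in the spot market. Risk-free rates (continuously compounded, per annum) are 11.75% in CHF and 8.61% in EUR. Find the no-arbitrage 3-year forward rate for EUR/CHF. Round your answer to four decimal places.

1.1659

F = S·e^((r_CHF − r_EUR)T) = 1.0611 · e^((0.1175 − 0.0861) × 3)
= 1.0611 · e^0.094200 = 1.0611 × 1.098779
F = 1.1659 CHF per EUR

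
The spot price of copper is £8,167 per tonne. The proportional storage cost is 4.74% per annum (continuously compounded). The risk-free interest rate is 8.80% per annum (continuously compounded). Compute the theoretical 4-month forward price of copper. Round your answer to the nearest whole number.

Net carry = r + u − y = 0.0880 + 0.0474 − 0.0000 = 0.1354
F = S·e^((r+u−y)T) = 8167 · e^(0.1354 × 4/12) = 8167 · e^0.045133
= 8167 × 1.046167 = £8,544 per tonne

£8,544 per tonne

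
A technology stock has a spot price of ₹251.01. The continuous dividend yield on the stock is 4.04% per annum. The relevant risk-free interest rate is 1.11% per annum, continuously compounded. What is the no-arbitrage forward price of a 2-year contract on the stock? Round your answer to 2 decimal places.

₹236.72

F = S·e^((r − q)T) = 251.01 · e^((0.0111 − 0.0404) × 2)
= 251.01 · e^-0.058600 = 251.01 × 0.943084
F = ₹236.72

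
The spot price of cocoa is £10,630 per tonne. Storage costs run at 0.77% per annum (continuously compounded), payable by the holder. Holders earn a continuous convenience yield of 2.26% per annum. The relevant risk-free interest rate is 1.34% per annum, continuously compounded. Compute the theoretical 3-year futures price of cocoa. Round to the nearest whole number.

Net carry = r + u − y = 0.0134 + 0.0077 − 0.0226 = -0.0015
F = S·e^((r+u−y)T) = 10630 · e^(-0.0015 × 3) = 10630 · e^-0.004500
= 10630 × 0.995510 = £10,582 per tonne

£10,582 per tonne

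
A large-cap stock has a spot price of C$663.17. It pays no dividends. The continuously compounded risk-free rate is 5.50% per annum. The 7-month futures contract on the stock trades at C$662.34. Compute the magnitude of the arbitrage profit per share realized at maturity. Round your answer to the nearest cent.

C$22.45 per share

Fair futures: F* = S·e^(carry·T), with carry = r = 0.0550
F* = 663.17 · e^(0.0550 × 7/12) = 663.17 · e^0.032083 = 663.17 × 1.032603 = C$684.7913
Market C$662.34 < fair C$684.7913: forward underpriced → reverse cash-and-carry (short spot, go long the forward).
At maturity, profit = |F_mkt − F*| = |662.34 − 684.7913| = C$22.45 per share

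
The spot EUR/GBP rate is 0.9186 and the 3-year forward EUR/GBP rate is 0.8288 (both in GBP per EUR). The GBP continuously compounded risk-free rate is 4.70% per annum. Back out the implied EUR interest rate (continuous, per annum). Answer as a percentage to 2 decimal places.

8.13%

F = S·e^((r_GBP − r_EUR)T) ⇒ r_EUR = r_GBP − ln(F/S)/T
ln(0.8288/0.9186) = -0.102872; /(3) = -0.034291
r_EUR = 0.0470 + 0.034291 = 0.081291
r_EUR = 8.13%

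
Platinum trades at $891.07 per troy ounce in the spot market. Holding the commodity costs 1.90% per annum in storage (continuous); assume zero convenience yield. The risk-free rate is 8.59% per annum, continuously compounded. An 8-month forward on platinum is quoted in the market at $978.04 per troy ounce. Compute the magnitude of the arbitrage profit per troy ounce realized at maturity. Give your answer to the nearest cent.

$22.42 per troy ounce

Fair forward: F* = S·e^(carry·T), with carry = (r + u) = 0.0859 + 0.0190 = 0.1049
F* = 891.07 · e^(0.1049 × 8/12) = 891.07 · e^0.069933 = 891.07 × 1.072436 = $955.6155
Market $978.04 > fair $955.6155: forward overpriced → cash-and-carry (buy spot, short the forward).
At maturity, profit = |F_mkt − F*| = |978.04 − 955.6155| = $22.42 per troy ounce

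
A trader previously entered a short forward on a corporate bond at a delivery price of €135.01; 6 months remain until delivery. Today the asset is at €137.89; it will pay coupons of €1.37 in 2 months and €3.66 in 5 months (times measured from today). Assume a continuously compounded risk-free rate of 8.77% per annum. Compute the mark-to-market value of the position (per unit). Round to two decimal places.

PV(remaining coupons) I = 1.37·e^(−0.0877·2/12) + 3.66·e^(−0.0877·5/12) = 4.8788
Current forward F = (S − I)·e^(rT) = (137.89 − 4.8788)·e^(0.0877·6/12) = 133.0112 × 1.044826 = 138.9736
Value (long) = (F − K)·e^(−rT) = (138.9736 − 135.01) × 0.957098 = 3.7936
Short position value = −(long value) = -€3.79

-€3.79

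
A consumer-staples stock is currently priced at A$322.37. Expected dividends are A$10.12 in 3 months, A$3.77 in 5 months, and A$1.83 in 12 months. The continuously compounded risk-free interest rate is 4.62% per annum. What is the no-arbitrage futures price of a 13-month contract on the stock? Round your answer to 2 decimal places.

PV(dividends) I = 10.12·e^(−0.0462·3/12) + 3.77·e^(−0.0462·5/12) + 1.83·e^(−0.0462·12/12)
I = 10.0038 + 3.6981 + 1.7474 = 15.4493
F = (S − I)·e^(rT) = (322.37 − 15.4493) · e^(0.0462·13/12)
= 306.9207 · e^0.050050 = 306.9207 × 1.051324 = A$322.67

A$322.67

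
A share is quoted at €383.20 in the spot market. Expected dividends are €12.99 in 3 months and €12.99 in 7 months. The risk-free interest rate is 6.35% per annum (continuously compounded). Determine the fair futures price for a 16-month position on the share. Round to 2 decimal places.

€389.52

PV(dividends) I = 12.99·e^(−0.0635·3/12) + 12.99·e^(−0.0635·7/12)
I = 12.7854 + 12.5176 = 25.3030
F = (S − I)·e^(rT) = (383.20 − 25.3030) · e^(0.0635·16/12)
= 357.8970 · e^0.084667 = 357.8970 × 1.088355 = €389.52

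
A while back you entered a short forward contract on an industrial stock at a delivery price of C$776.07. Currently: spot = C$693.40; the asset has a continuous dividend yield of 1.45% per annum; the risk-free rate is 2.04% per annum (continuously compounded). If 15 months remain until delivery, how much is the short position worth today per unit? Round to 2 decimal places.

Current fair forward for the remaining 15 months: F = S·e^((r − q)·T), (r − q) = 0.0204 − 0.0145 = 0.0059
F = 693.40 · e^(0.0059 × 15/12) = 693.40 × 1.007402 = 698.5325
Value of long forward = (F − K)·e^(−rT) = (698.5325 − 776.07) · e^(−0.0204·15/12)
= -77.5375 × 0.974822 = -75.59
Short position value = −(long value) = C$75.59

C$75.59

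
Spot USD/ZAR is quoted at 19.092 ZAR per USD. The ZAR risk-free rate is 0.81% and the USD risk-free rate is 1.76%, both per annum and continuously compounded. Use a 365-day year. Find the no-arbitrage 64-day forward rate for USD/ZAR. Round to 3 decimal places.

F = S·e^((r_ZAR − r_USD)T) = 19.092 · e^((0.0081 − 0.0176) × 64/365)
= 19.092 · e^-0.001666 = 19.092 × 0.998335
F = 19.060 ZAR per USD

19.060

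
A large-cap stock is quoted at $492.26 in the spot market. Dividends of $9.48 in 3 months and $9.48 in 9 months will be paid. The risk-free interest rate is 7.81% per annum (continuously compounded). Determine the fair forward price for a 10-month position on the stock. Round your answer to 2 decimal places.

$505.90

PV(dividends) I = 9.48·e^(−0.0781·3/12) + 9.48·e^(−0.0781·9/12)
I = 9.2967 + 8.9407 = 18.2374
F = (S − I)·e^(rT) = (492.26 − 18.2374) · e^(0.0781·10/12)
= 474.0226 · e^0.065083 = 474.0226 × 1.067248 = $505.90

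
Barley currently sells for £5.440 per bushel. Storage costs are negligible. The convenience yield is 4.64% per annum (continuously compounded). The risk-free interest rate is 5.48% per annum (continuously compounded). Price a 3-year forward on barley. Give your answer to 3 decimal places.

Net carry = r + u − y = 0.0548 + 0.0000 − 0.0464 = 0.0084
F = S·e^((r+u−y)T) = 5.440 · e^(0.0084 × 3) = 5.440 · e^0.025200
= 5.440 × 1.025520 = £5.579 per bushel

£5.579 per bushel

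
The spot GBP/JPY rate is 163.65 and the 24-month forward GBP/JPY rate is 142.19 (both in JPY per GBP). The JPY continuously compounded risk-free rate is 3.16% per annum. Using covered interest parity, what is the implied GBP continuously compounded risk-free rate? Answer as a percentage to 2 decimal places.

F = S·e^((r_JPY − r_GBP)T) ⇒ r_GBP = r_JPY − ln(F/S)/T
ln(142.19/163.65) = -0.140566; /(24/12) = -0.070283
r_GBP = 0.0316 + 0.070283 = 0.101883
r_GBP = 10.19%

10.19%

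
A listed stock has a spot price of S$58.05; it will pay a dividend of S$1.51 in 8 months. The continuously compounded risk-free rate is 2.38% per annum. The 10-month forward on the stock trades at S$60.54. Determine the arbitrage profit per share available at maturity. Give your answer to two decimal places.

PV(dividends) I = 1.51·e^(−0.0238·8/12) = 1.4862
Fair forward F* = (S − I)·e^(rT) = (58.05 − 1.4862)·e^0.019833 = 56.5638 × 1.020031 = 57.6968
Market S$60.54 > fair 57.6968: forward overpriced → cash-and-carry (borrow at r, buy the stock and collect the dividends, short the forward).
Profit at T = |F_mkt − F*| = |60.54 − 57.6968| = S$2.84 per share

S$2.84 per share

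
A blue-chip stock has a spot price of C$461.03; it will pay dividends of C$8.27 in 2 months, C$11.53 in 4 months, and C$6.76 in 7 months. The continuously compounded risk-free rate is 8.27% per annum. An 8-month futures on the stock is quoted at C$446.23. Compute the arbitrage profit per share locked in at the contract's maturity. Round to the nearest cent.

C$13.65 per share

PV(dividends) I = 8.27·e^(−0.0827·2/12) + 11.53·e^(−0.0827·4/12) + 6.76·e^(−0.0827·7/12) = 25.8149
Fair futures F* = (S − I)·e^(rT) = (461.03 − 25.8149)·e^0.055133 = 435.2151 × 1.056681 = 459.8835
Market C$446.23 < fair 459.8835: forward underpriced → reverse cash-and-carry (short the stock, invest proceeds at r, pay the dividends, go long the forward).
Profit at T = |F_mkt − F*| = |446.23 − 459.8835| = C$13.65 per share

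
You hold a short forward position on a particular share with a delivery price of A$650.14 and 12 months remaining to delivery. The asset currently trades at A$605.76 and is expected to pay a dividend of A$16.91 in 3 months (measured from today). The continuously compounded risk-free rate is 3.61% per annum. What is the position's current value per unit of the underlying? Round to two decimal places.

PV(remaining dividends) I = 16.91·e^(−0.0361·3/12) = 16.7581
Current forward F = (S − I)·e^(rT) = (605.76 − 16.7581)·e^(0.0361·12/12) = 589.0019 × 1.036760 = 610.6536
Value (long) = (F − K)·e^(−rT) = (610.6536 − 650.14) × 0.964544 = -38.0864
Short position value = −(long value) = A$38.09

A$38.09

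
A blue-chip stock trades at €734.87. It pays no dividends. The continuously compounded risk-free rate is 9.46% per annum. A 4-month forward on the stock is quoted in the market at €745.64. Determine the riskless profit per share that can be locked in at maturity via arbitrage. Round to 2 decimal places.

Fair forward: F* = S·e^(carry·T), with carry = r = 0.0946
F* = 734.87 · e^(0.0946 × 4/12) = 734.87 · e^0.031533 = 734.87 × 1.032035 = €758.4116
Market €745.64 < fair €758.4116: forward underpriced → reverse cash-and-carry (short spot, go long the forward).
At maturity, profit = |F_mkt − F*| = |745.64 − 758.4116| = €12.77 per share

€12.77 per share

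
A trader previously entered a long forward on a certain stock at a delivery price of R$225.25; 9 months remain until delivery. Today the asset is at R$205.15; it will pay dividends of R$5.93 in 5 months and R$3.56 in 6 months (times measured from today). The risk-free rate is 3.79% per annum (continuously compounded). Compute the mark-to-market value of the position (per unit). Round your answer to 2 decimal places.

PV(remaining dividends) I = 5.93·e^(−0.0379·5/12) + 3.56·e^(−0.0379·6/12) = 9.3303
Current forward F = (S − I)·e^(rT) = (205.15 − 9.3303)·e^(0.0379·9/12) = 195.8197 × 1.028833 = 201.4658
Value (long) = (F − K)·e^(−rT) = (201.4658 − 225.25) × 0.971975 = -23.1176
Value = -R$23.12

-R$23.12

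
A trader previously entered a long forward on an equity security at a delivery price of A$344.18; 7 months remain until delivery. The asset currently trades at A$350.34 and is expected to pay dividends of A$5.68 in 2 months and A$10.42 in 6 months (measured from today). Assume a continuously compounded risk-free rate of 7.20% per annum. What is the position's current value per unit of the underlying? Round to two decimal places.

PV(remaining dividends) I = 5.68·e^(−0.0720·2/12) + 10.42·e^(−0.0720·6/12) = 15.6638
Current forward F = (S − I)·e^(rT) = (350.34 − 15.6638)·e^(0.0720·7/12) = 334.6762 × 1.042894 = 349.0318
Value (long) = (F − K)·e^(−rT) = (349.0318 − 344.18) × 0.958870 = 4.6522
Value = A$4.65

A$4.65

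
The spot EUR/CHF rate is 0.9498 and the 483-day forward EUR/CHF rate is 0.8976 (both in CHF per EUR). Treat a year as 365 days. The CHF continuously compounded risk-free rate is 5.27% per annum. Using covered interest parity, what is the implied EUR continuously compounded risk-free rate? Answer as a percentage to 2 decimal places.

F = S·e^((r_CHF − r_EUR)T) ⇒ r_EUR = r_CHF − ln(F/S)/T
ln(0.8976/0.9498) = -0.056527; /(483/365) = -0.042717
r_EUR = 0.0527 + 0.042717 = 0.095417
r_EUR = 9.54%

9.54%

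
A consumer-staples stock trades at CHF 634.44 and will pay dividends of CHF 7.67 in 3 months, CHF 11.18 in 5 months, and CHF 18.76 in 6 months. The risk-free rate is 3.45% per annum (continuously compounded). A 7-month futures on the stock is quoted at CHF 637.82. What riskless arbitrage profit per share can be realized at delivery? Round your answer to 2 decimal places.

CHF 28.30 per share

PV(dividends) I = 7.67·e^(−0.0345·3/12) + 11.18·e^(−0.0345·5/12) + 18.76·e^(−0.0345·6/12) = 37.0637
Fair futures F* = (S − I)·e^(rT) = (634.44 − 37.0637)·e^0.020125 = 597.3763 × 1.020329 = 609.5204
Market CHF 637.82 > fair 609.5204: forward overpriced → cash-and-carry (borrow at r, buy the stock and collect the dividends, short the forward).
Profit at T = |F_mkt − F*| = |637.82 − 609.5204| = CHF 28.30 per share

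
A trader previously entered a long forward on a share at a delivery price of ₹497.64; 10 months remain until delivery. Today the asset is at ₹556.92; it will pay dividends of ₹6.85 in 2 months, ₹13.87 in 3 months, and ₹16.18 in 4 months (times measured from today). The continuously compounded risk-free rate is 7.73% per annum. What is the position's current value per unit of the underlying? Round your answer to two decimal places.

PV(remaining dividends) I = 6.85·e^(−0.0773·2/12) + 13.87·e^(−0.0773·3/12) + 16.18·e^(−0.0773·4/12) = 36.1353
Current forward F = (S − I)·e^(rT) = (556.92 − 36.1353)·e^(0.0773·10/12) = 520.7847 × 1.066537 = 555.4362
Value (long) = (F − K)·e^(−rT) = (555.4362 − 497.64) × 0.937614 = 54.1905
Value = ₹54.19

₹54.19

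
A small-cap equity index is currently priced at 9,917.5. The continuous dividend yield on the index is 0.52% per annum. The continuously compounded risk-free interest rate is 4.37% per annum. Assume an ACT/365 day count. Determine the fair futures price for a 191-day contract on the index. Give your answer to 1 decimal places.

F = S·e^((r − q)T) = 9917.5 · e^((0.0437 − 0.0052) × 191/365)
= 9917.5 · e^0.020147 = 9917.5 × 1.020351
F = 10,119.3

10,119.3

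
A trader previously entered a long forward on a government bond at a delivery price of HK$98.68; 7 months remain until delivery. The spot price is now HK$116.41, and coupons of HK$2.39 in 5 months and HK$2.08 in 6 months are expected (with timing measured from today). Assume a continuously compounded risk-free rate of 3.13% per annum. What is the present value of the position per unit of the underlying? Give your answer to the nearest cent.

PV(remaining coupons) I = 2.39·e^(−0.0313·5/12) + 2.08·e^(−0.0313·6/12) = 4.4067
Current forward F = (S − I)·e^(rT) = (116.41 − 4.4067)·e^(0.0313·7/12) = 112.0033 × 1.018426 = 114.0671
Value (long) = (F − K)·e^(−rT) = (114.0671 − 98.68) × 0.981907 = 15.1087
Value = HK$15.11

HK$15.11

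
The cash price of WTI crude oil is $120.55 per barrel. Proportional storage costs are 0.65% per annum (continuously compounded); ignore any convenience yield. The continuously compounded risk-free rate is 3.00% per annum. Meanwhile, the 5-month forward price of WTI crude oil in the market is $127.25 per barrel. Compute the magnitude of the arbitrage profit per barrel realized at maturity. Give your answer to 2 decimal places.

$4.85 per barrel

Fair forward: F* = S·e^(carry·T), with carry = (r + u) = 0.0300 + 0.0065 = 0.0365
F* = 120.55 · e^(0.0365 × 5/12) = 120.55 · e^0.015208 = 120.55 × 1.015324 = $122.3973
Market $127.25 > fair $122.3973: forward overpriced → cash-and-carry (buy spot, short the forward).
At maturity, profit = |F_mkt − F*| = |127.25 − 122.3973| = $4.85 per barrel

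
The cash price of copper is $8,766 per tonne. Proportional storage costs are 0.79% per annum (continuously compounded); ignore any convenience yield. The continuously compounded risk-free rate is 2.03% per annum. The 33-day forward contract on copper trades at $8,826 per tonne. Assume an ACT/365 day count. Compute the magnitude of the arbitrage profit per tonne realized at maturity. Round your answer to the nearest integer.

$38 per tonne

Fair forward: F* = S·e^(carry·T), with carry = (r + u) = 0.0203 + 0.0079 = 0.0282
F* = 8766 · e^(0.0282 × 33/365) = 8766 · e^0.002550 = 8766 × 1.002553 = $8788.3796
Market $8826 > fair $8788.3796: forward overpriced → cash-and-carry (buy spot, short the forward).
At maturity, profit = |F_mkt − F*| = |8826 − 8788.3796| = $38 per tonne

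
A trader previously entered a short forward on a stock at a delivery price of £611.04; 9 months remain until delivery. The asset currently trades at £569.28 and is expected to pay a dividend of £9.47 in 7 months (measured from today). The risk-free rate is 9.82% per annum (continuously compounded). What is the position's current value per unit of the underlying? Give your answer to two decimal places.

£7.32

PV(remaining dividends) I = 9.47·e^(−0.0982·7/12) = 8.9428
Current forward F = (S − I)·e^(rT) = (569.28 − 8.9428)·e^(0.0982·9/12) = 560.3372 × 1.076430 = 603.1638
Value (long) = (F − K)·e^(−rT) = (603.1638 − 611.04) × 0.928997 = -7.3170
Short position value = −(long value) = £7.32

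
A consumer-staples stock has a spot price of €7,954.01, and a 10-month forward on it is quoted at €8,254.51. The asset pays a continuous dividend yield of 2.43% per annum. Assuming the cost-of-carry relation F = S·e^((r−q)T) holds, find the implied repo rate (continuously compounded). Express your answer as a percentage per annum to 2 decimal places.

6.88%

From F = S·e^((r−q)T): (r − q) = ln(F/S)/T
ln(8254.51/7954.01) = ln(1.037780) = 0.037084
(r − q) = 0.037084 / (10/12) = 0.044501
r = ln(F/S)/T + q = 0.044501 + 0.0243 = 0.068801
r = 6.88%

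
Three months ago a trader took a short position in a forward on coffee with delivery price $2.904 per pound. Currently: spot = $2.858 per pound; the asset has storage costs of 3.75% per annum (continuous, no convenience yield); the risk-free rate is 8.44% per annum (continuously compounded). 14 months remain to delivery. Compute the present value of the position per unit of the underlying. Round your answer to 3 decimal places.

-$0.354 per pound

Current fair forward for the remaining 14 months: F = S·e^((r + u)·T), (r + u) = 0.0844 + 0.0375 = 0.1219
F = 2.858 · e^(0.1219 × 14/12) = 2.858 × 1.152826 = 3.2948
Value of long forward = (F − K)·e^(−rT) = (3.2948 − 2.904) · e^(−0.0844·14/12)
= 0.3908 × 0.906226 = 0.354
Short position value = −(long value) = -$0.354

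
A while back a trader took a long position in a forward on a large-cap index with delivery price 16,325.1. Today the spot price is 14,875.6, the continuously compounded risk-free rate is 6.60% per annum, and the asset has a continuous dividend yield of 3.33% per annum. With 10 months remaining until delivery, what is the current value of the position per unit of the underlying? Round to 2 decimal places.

-982.99

Current fair forward for the remaining 10 months: F = S·e^((r − q)·T), (r − q) = 0.0660 − 0.0333 = 0.0327
F = 14875.6 · e^(0.0327 × 10/12) = 14875.6 × 1.02762468 = 15286.5337
Value of long forward = (F − K)·e^(−rT) = (15286.5337 − 16325.1) · e^(−0.0660·10/12)
= -1038.5663 × 0.94648515 = -982.99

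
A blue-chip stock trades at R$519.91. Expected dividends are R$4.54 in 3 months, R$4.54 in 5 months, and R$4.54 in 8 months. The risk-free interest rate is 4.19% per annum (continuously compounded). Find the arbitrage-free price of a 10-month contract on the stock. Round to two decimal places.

PV(dividends) I = 4.54·e^(−0.0419·3/12) + 4.54·e^(−0.0419·5/12) + 4.54·e^(−0.0419·8/12)
I = 4.4927 + 4.4614 + 4.4149 = 13.3690
F = (S − I)·e^(rT) = (519.91 − 13.3690) · e^(0.0419·10/12)
= 506.5410 · e^0.034917 = 506.5410 × 1.035534 = R$524.54

R$524.54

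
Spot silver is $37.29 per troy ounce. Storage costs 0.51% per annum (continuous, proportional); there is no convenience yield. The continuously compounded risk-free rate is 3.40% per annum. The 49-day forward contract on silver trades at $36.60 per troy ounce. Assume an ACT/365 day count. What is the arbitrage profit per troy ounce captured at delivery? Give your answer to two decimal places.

$0.89 per troy ounce

Fair forward: F* = S·e^(carry·T), with carry = (r + u) = 0.0340 + 0.0051 = 0.0391
F* = 37.29 · e^(0.0391 × 49/365) = 37.29 · e^0.005249 = 37.29 × 1.005263 = $37.4863
Market $36.60 < fair $37.4863: forward underpriced → reverse cash-and-carry (short spot, go long the forward).
At maturity, profit = |F_mkt − F*| = |36.60 − 37.4863| = $0.89 per troy ounce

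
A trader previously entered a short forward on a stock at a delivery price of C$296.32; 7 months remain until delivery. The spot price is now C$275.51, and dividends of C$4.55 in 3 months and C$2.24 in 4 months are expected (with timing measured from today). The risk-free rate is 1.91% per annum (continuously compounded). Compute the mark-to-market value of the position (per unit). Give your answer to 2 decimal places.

PV(remaining dividends) I = 4.55·e^(−0.0191·3/12) + 2.24·e^(−0.0191·4/12) = 6.7541
Current forward F = (S − I)·e^(rT) = (275.51 − 6.7541)·e^(0.0191·7/12) = 268.7559 × 1.011204 = 271.7670
Value (long) = (F − K)·e^(−rT) = (271.7670 − 296.32) × 0.988920 = -24.2810
Short position value = −(long value) = C$24.28

C$24.28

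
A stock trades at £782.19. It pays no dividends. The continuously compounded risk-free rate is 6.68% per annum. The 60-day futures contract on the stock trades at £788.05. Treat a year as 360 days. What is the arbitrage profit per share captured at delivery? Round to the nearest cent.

£2.90 per share

Fair futures: F* = S·e^(carry·T), with carry = r = 0.0668
F* = 782.19 · e^(0.0668 × 60/360) = 782.19 · e^0.011133 = 782.19 × 1.011195 = £790.9466
Market £788.05 < fair £790.9466: forward underpriced → reverse cash-and-carry (short spot, go long the forward).
At maturity, profit = |F_mkt − F*| = |788.05 − 790.9466| = £2.90 per share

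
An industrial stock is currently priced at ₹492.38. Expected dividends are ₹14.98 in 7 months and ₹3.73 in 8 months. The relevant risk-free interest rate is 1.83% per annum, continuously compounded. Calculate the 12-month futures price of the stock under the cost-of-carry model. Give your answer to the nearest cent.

₹482.63

PV(dividends) I = 14.98·e^(−0.0183·7/12) + 3.73·e^(−0.0183·8/12)
I = 14.8209 + 3.6848 = 18.5057
F = (S − I)·e^(rT) = (492.38 − 18.5057) · e^(0.0183·12/12)
= 473.8743 · e^0.018300 = 473.8743 × 1.018468 = ₹482.63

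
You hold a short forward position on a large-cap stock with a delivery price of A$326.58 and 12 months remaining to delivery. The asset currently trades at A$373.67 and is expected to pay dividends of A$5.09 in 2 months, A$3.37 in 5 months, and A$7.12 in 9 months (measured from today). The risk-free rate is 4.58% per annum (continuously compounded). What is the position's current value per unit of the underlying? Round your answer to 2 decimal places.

-A$46.47

PV(remaining dividends) I = 5.09·e^(−0.0458·2/12) + 3.37·e^(−0.0458·5/12) + 7.12·e^(−0.0458·9/12) = 15.2372
Current forward F = (S − I)·e^(rT) = (373.67 − 15.2372)·e^(0.0458·12/12) = 358.4328 × 1.046865 = 375.2308
Value (long) = (F − K)·e^(−rT) = (375.2308 − 326.58) × 0.955233 = 46.4728
Short position value = −(long value) = -A$46.47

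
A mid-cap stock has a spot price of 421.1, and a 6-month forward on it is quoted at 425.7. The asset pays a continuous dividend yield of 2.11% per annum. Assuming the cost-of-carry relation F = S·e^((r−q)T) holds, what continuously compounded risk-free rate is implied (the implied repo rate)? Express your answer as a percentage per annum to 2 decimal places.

From F = S·e^((r−q)T): (r − q) = ln(F/S)/T
ln(425.7/421.1) = ln(1.010924) = 0.010865
(r − q) = 0.010865 / (6/12) = 0.021730
r = ln(F/S)/T + q = 0.021730 + 0.0211 = 0.042830
r = 4.28%

4.28%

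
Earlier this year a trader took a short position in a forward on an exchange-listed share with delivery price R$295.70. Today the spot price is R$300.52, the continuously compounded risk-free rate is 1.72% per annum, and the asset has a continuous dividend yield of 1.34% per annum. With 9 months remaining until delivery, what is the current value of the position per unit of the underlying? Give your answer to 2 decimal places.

-R$5.60

Current fair forward for the remaining 9 months: F = S·e^((r − q)·T), (r − q) = 0.0172 − 0.0134 = 0.0038
F = 300.52 · e^(0.0038 × 9/12) = 300.52 × 1.002854 = 301.3777
Value of long forward = (F − K)·e^(−rT) = (301.3777 − 295.70) · e^(−0.0172·9/12)
= 5.6777 × 0.987183 = 5.60
Short position value = −(long value) = -R$5.60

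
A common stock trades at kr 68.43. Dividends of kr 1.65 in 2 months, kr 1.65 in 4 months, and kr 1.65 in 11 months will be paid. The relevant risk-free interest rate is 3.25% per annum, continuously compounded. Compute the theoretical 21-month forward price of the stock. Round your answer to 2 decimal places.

kr 67.27

PV(dividends) I = 1.65·e^(−0.0325·2/12) + 1.65·e^(−0.0325·4/12) + 1.65·e^(−0.0325·11/12)
I = 1.6411 + 1.6322 + 1.6016 = 4.8749
F = (S − I)·e^(rT) = (68.43 − 4.8749) · e^(0.0325·21/12)
= 63.5551 · e^0.056875 = 63.5551 × 1.058523 = kr 67.27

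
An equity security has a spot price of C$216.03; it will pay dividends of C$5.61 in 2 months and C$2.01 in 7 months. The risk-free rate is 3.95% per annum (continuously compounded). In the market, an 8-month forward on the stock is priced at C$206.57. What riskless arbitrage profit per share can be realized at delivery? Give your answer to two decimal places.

C$7.49 per share

PV(dividends) I = 5.61·e^(−0.0395·2/12) + 2.01·e^(−0.0395·7/12) = 7.5374
Fair forward F* = (S − I)·e^(rT) = (216.03 − 7.5374)·e^0.026333 = 208.4926 × 1.026683 = 214.0558
Market C$206.57 < fair 214.0558: forward underpriced → reverse cash-and-carry (short the stock, invest proceeds at r, pay the dividends, go long the forward).
Profit at T = |F_mkt − F*| = |206.57 − 214.0558| = C$7.49 per share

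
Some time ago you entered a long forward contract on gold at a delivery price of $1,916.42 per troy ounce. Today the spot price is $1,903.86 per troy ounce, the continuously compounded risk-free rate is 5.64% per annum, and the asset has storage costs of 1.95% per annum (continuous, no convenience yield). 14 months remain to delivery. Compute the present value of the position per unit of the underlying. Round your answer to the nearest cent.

$153.29 per troy ounce

Current fair forward for the remaining 14 months: F = S·e^((r + u)·T), (r + u) = 0.0564 + 0.0195 = 0.0759
F = 1903.86 · e^(0.0759 × 14/12) = 1903.86 × 1.09258888 = 2080.1363
Value of long forward = (F − K)·e^(−rT) = (2080.1363 − 1916.42) · e^(−0.0564·14/12)
= 163.7163 × 0.93631811 = 153.29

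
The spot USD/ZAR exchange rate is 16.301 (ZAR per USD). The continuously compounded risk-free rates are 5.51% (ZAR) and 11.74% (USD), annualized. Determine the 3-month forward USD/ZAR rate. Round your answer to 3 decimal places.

16.049

F = S·e^((r_ZAR − r_USD)T) = 16.301 · e^((0.0551 − 0.1174) × 3/12)
= 16.301 · e^-0.015575 = 16.301 × 0.984546
F = 16.049 ZAR per USD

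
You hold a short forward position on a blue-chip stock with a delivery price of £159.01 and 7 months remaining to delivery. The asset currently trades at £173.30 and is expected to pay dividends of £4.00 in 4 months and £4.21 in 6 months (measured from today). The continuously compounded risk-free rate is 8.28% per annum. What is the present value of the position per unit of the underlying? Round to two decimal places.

-£13.86

PV(remaining dividends) I = 4.00·e^(−0.0828·4/12) + 4.21·e^(−0.0828·6/12) = 7.9304
Current forward F = (S − I)·e^(rT) = (173.30 − 7.9304)·e^(0.0828·7/12) = 165.3696 × 1.049485 = 173.5529
Value (long) = (F − K)·e^(−rT) = (173.5529 − 159.01) × 0.952848 = 13.8572
Short position value = −(long value) = -£13.86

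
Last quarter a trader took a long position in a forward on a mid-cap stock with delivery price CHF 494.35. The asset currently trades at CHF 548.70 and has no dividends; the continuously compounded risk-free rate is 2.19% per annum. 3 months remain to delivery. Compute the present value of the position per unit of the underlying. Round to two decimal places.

CHF 57.05

Current fair forward for the remaining 3 months: F = S·e^(r·T), r = 0.0219
F = 548.70 · e^(0.0219 × 3/12) = 548.70 × 1.005490 = 551.7124
Value of long forward = (F − K)·e^(−rT) = (551.7124 − 494.35) · e^(−0.0219·3/12)
= 57.3624 × 0.994540 = 57.05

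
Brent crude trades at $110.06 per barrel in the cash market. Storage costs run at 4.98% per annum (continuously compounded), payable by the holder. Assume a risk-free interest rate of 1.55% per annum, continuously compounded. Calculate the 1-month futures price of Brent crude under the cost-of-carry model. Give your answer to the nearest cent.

$110.66 per barrel

Net carry = r + u − y = 0.0155 + 0.0498 − 0.0000 = 0.0653
F = S·e^((r+u−y)T) = 110.06 · e^(0.0653 × 1/12) = 110.06 · e^0.005442
= 110.06 × 1.005457 = $110.66 per barrel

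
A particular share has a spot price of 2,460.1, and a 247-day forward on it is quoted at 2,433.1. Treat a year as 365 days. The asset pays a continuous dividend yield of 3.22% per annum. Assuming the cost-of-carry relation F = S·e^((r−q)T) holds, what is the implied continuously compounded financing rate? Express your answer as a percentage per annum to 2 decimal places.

From F = S·e^((r−q)T): (r − q) = ln(F/S)/T
ln(2433.1/2460.1) = ln(0.989025) = -0.011036
(r − q) = -0.011036 / (247/365) = -0.016308
r = ln(F/S)/T + q = -0.016308 + 0.0322 = 0.015892
r = 1.59%

1.59%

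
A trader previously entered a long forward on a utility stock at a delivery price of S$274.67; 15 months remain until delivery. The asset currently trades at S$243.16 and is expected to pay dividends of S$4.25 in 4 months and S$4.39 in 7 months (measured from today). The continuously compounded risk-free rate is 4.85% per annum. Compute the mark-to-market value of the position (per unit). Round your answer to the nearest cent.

-S$23.80

PV(remaining dividends) I = 4.25·e^(−0.0485·4/12) + 4.39·e^(−0.0485·7/12) = 8.4494
Current forward F = (S − I)·e^(rT) = (243.16 − 8.4494)·e^(0.0485·15/12) = 234.7106 × 1.062500 = 249.3800
Value (long) = (F − K)·e^(−rT) = (249.3800 − 274.67) × 0.941176 = -23.8023
Value = -S$23.80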